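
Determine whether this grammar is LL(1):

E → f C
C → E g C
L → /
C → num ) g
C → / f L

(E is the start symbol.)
Relevant sets:
  FIRST(E) = { 'f' }

For C:
  PREDICT(C → E g C) = { 'f' }
  PREDICT(C → num ')' g) = { 'num' }
  PREDICT(C → '/' f L) = { '/' }
E, L have a single production, so nothing to check there.

All predict sets are disjoint. The grammar IS LL(1).

Answer: Yes, the grammar is LL(1).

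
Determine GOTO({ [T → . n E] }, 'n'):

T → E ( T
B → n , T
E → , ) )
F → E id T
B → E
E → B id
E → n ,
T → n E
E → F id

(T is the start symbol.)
GOTO(I, 'n') = CLOSURE({ [A → αX.β] : [A → α.Xβ] ∈ I, X = 'n' })

Items with dot before 'n', with the dot advanced:
  [T → . n E] → [T → n . E]
Closure of the advanced items:
  [T → n . E] has the dot before E: add [E → . , ) )], [E → . B id], [E → . n ,], [E → . F id]
  [E → . B id] has the dot before B: add [B → . n , T], [B → . E]
  [E → . F id] has the dot before F: add [F → . E id T]

GOTO = { [B → . E], [B → . n , T], [E → . , ) )], [E → . B id], [E → . F id], [E → . n ,], [F → . E id T], [T → n . E] }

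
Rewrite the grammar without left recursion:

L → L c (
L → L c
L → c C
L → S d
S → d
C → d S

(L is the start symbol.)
L → c C L'
L → S d L'
L' → c ( L'
L' → c L'
L' → ε
S → d
C → d S

L is directly left-recursive. The standard transformation for
  A → A α₁ | ... | A α_m | β₁ | ... | β_n
is
  A  → β₁ A' | ... | β_n A'
  A' → α₁ A' | ... | α_m A' | ε

L → c C becomes L → c C L'
L → S d becomes L → S d L'
L → L c ( becomes L' → c ( L'
L → L c becomes L' → c L'
Add L' → ε

Productions for other non-terminals are unchanged:
  S → d
  C → d S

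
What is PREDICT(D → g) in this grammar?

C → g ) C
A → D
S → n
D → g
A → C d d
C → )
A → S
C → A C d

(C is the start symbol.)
PREDICT(D → g) = (FIRST(RHS) \ {ε}) ∪ (FOLLOW(D) if ε ∈ FIRST(RHS), i.e. RHS ⇒* ε)
FIRST(g) = { 'g' }
ε ∉ FIRST(g), so FOLLOW(D) is not added.
PREDICT(D → g) = { 'g' }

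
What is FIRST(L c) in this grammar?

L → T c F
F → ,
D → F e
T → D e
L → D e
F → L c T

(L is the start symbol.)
FIRST sets of the non-terminals involved (from the grammar, by fixed-point iteration):
  FIRST(L) = { ',' }

To compute FIRST(L c), process the symbols left to right:
Symbol L is a non-terminal. Add FIRST(L) \ {ε} = { ',' }
L is not nullable (ε ∉ FIRST(L)), so stop here.
FIRST(L c) = { ',' }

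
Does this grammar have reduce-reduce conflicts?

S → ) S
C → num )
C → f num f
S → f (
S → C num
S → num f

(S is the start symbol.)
A reduce-reduce conflict occurs when an LR(0) state has two complete items [A → α .] and [B → β .] — both call for a reduction, and with no lookahead the parser cannot choose between them.

Augment with S' → S and build the canonical LR(0) collection (I0 = CLOSURE({[S' → . S]}), then GOTO on every symbol after a dot until no new states appear). It has 13 states:
  I0: { [C → . f num f], [C → . num )], [S → . ) S], [S → . C num], [S → . f (], [S → . num f], [S' → . S] }  — shift
  I1: { [C → . f num f], [C → . num )], [S → ) . S], [S → . ) S], [S → . C num], [S → . f (], [S → . num f] }  — shift
  I2: { [S → C . num] }  — shift
  I3: { [S' → S .] }  — accept
  I4: { [C → f . num f], [S → f . (] }  — shift
  I5: { [C → num . )], [S → num . f] }  — shift
  I6: { [C → num ) .] }  — reduce
  I7: { [S → num f .] }  — reduce
  I8: { [S → f ( .] }  — reduce
  I9: { [C → f num . f] }  — shift
  I10: { [C → f num f .] }  — reduce
  I11: { [S → C num .] }  — reduce
  I12: { [S → ) S .] }  — reduce

No state contains more than one complete item.

Answer: No reduce-reduce conflicts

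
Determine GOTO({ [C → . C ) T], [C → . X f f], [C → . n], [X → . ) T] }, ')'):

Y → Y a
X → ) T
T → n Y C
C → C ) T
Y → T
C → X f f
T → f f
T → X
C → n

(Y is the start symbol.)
GOTO(I, ')') = CLOSURE({ [A → αX.β] : [A → α.Xβ] ∈ I, X = ')' })

Items with dot before ')', with the dot advanced:
  [X → . ) T] → [X → ) . T]
Closure of the advanced items:
  [X → ) . T] has the dot before T: add [T → . n Y C], [T → . f f], [T → . X]
  [T → . X] has the dot before X: add [X → . ) T]

GOTO = { [T → . X], [T → . f f], [T → . n Y C], [X → ) . T], [X → . ) T] }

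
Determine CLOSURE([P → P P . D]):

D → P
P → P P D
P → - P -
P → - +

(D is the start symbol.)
{ [D → . P], [P → . - +], [P → . - P -], [P → . P P D], [P → P P . D] }

To compute CLOSURE, for each item [A → α.Bβ] where B is a non-terminal, add [B → .γ] for all productions B → γ; repeat for the newly added items until nothing changes.

Start with: [P → P P . D]
  [P → P P . D] has the dot before D: add [D → . P]
  [D → . P] has the dot before P: add [P → . P P D], [P → . - P -], [P → . - +]
No further items can be added.

CLOSURE = { [D → . P], [P → . - +], [P → . - P -], [P → . P P D], [P → P P . D] }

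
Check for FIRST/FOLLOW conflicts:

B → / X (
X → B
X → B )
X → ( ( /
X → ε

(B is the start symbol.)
Yes. X → '(' '(' '/' with FOLLOW(X) on { '(' }

A FIRST/FOLLOW conflict occurs when a non-terminal N has a nullable alternative N → β (β ⇒* ε) and another alternative N → α with FIRST(α) ∩ FOLLOW(N) ≠ ∅: on such a lookahead the parser cannot decide between expanding α and letting N vanish via β.

Nullable non-terminals: X.
FIRST sets used below: FIRST(B) = { '/' }

X: nullable alternative(s) X → ε; FOLLOW(X) = { '(' }
  X → B: FIRST \ {ε} = { '/' } — disjoint from FOLLOW(X)
  X → B ): FIRST \ {ε} = { '/' } — disjoint from FOLLOW(X)
  X → ( ( /: FIRST \ {ε} = { '(' } — overlaps FOLLOW(X) on { '(' }: CONFLICT
  X → ε: FIRST \ {ε} = { } — this is the only nullable alternative, skip

B has no nullable alternative, so no FIRST/FOLLOW check is needed there.

So the grammar has 1 FIRST/FOLLOW conflict (marked CONFLICT above).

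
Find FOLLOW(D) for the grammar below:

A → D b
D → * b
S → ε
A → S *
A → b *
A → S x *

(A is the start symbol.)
In A → D b: D is followed by b, add FIRST(b) \ {ε} = { 'b' }

Taking the union: FOLLOW(D) = { 'b' }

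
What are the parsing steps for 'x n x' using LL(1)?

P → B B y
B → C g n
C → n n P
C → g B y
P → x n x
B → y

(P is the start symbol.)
LL(1) parsing maintains a stack (initially the start symbol over $) and the input. At each step: if the stack top is a terminal, match it against the current input token; if it is a non-terminal N, replace it with the RHS of M[N, lookahead] (the unique production whose predict set contains the lookahead).

Stack is shown with the top on the left.

Stack    Input    Action
------------------------
P $      x n x $  output P → x n x
x n x $  x n x $  match 'x'
n x $    n x $    match 'n'
x $      x $      match 'x'
$        $        accept

The string is accepted.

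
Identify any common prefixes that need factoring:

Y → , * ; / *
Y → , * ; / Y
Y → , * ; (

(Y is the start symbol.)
Yes, Y has productions with common prefix ', * ;'

Left-factoring is needed when two productions for the same non-terminal
share a common prefix on the right-hand side.

Productions for Y:
  Y → , * ; / *
  Y → , * ; / Y
  Y → , * ; (

Found common prefix ', * ;' in productions for Y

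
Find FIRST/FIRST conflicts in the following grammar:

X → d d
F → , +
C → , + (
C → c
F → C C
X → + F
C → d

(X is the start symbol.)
Yes. F → ',' '+' / F → C C on { ',' }

A FIRST/FIRST conflict occurs when two productions N → α and N → β for the same non-terminal have FIRST(α) ∩ FIRST(β) ≠ ∅ (with ε ∈ FIRST of a nullable right-hand side, so two nullable alternatives also conflict).

FIRST sets of the non-terminals at (or reachable through a nullable prefix from) the front of some alternative:
  FIRST(C) = { ',', 'c', 'd' }

Productions for X:
  X → d d: FIRST = { 'd' }
  X → + F: FIRST = { '+' }
Productions for F:
  F → , +: FIRST = { ',' }
  F → C C: FIRST = { ',', 'c', 'd' }
Productions for C:
  C → , + (: FIRST = { ',' }
  C → c: FIRST = { 'c' }
  C → d: FIRST = { 'd' }

Conflict for F: F → , + and F → C C
  Overlap: { ',' }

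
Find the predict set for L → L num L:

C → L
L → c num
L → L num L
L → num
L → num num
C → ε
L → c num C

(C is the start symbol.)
{ 'c', 'num' }

PREDICT(L → L num L) = (FIRST(RHS) \ {ε}) ∪ (FOLLOW(L) if ε ∈ FIRST(RHS), i.e. RHS ⇒* ε)
FIRST(L) = { 'c', 'num' }
FIRST(L num L) = { 'c', 'num' }
ε ∉ FIRST(L num L), so FOLLOW(L) is not added.
PREDICT(L → L num L) = { 'c', 'num' }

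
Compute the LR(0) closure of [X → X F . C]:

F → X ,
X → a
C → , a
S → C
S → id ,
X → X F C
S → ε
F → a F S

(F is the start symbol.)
{ [C → . , a], [X → X F . C] }

Start with: [X → X F . C]
  [X → X F . C] has the dot before C: add [C → . , a]
No further items can be added.

CLOSURE = { [C → . , a], [X → X F . C] }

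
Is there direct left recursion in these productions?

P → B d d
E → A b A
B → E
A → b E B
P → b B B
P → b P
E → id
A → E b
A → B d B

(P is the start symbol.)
No direct left recursion

Direct left recursion occurs when N → N α for some non-terminal N (the right-hand side begins with the left-hand side itself).

P → B d d: starts with B
E → A b A: starts with A
B → E: starts with E
A → b E B: starts with b
P → b B B: starts with b
P → b P: starts with b
E → id: starts with id
A → E b: starts with E
A → B d B: starts with B

No direct left recursion found.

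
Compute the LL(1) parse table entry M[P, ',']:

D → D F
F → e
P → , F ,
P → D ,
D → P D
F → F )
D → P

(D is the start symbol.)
To find M[P, ','], we find productions for P where ',' is in the predict set (PREDICT(N → α) = (FIRST(α) \ {ε}) ∪ (FOLLOW(N) if α ⇒* ε)).

Relevant sets:
  FIRST(D) = { ',' }

P → , F ,: PREDICT = { ',' }
  ',' is in predict set, so this production goes in M[P, ',']
P → D ,: PREDICT = { ',' }
  ',' is in predict set, so this production goes in M[P, ',']

M[P, ','] = P → , F ,, P → D ,  (a multiply-defined cell — the grammar is not LL(1))

Answer: P → , F ,, P → D ,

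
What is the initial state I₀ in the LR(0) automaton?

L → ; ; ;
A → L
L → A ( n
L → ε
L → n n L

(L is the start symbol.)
{ [A → . L], [L → . ; ; ;], [L → . A ( n], [L → . n n L], [L → .], [L' → . L] }

First, augment the grammar with L' → L
I₀ = CLOSURE({ [L' → . L] }):
  [L' → . L] has the dot before L: add [L → . ; ; ;], [L → . A ( n], [L → .], [L → . n n L]
  [L → . A ( n] has the dot before A: add [A → . L]
No further items can be added.

I₀ = { [A → . L], [L → . ; ; ;], [L → . A ( n], [L → . n n L], [L → .], [L' → . L] }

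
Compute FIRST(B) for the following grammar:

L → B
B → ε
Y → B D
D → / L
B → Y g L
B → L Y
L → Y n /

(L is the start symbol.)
{ '/', ε }

To compute FIRST(B), examine every production with B on the left-hand side, reading each right-hand side left to right until a non-nullable symbol is reached.

FIRST sets of the other non-terminals involved (by the same procedure, iterated to a fixed point):
  FIRST(Y) = { '/' }
  FIRST(L) = { '/', ε }

From B → ε:
  - ε-production, so ε ∈ FIRST(B)
From B → Y g L:
  - Y is a non-terminal: add FIRST(Y) \ {ε} = { '/' }
    Y is not nullable, so stop
From B → L Y:
  - L is a non-terminal: add FIRST(L) \ {ε} = { '/' }
    L is nullable, so continue to the next symbol
  - Y is a non-terminal: add FIRST(Y) \ {ε} = { '/' }
    Y is not nullable, so stop

Collecting: FIRST(B) = { '/', ε }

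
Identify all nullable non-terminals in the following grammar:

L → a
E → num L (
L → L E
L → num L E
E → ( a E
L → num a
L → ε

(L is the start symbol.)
A non-terminal is nullable if it can derive ε (the empty string): either it has an ε-production, or it has a production whose right-hand side consists entirely of nullable non-terminals.

ε-productions: L → ε
So L is immediately nullable.
No further non-terminal can be added: every production for the remaining non-terminals contains a terminal or a non-nullable non-terminal.
Nullable = { 'L' }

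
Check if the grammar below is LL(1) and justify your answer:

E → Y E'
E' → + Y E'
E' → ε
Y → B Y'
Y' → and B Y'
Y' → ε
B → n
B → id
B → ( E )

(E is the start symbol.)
Relevant sets:
  FOLLOW(E') = { $, ')' }
  FOLLOW(Y') = { $, ')', '+' }

For E':
  PREDICT(E' → '+' Y E') = { '+' }
  PREDICT(E' → ε) = { $, ')' }
For Y':
  PREDICT(Y' → and B Y') = { 'and' }
  PREDICT(Y' → ε) = { $, ')', '+' }
For B:
  PREDICT(B → n) = { 'n' }
  PREDICT(B → id) = { 'id' }
  PREDICT(B → '(' E ')') = { '(' }
E, Y have a single production, so nothing to check there.

All predict sets are disjoint. The grammar IS LL(1).

Answer: Yes, the grammar is LL(1).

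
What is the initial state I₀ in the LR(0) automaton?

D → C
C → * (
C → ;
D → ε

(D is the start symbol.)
First, augment the grammar with D' → D
I₀ = CLOSURE({ [D' → . D] }):
  [D' → . D] has the dot before D: add [D → . C], [D → .]
  [D → . C] has the dot before C: add [C → . * (], [C → . ;]
No further items can be added.

I₀ = { [C → . * (], [C → . ;], [D → . C], [D → .], [D' → . D] }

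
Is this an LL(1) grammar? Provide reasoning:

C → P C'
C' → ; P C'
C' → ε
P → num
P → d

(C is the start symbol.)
Yes, the grammar is LL(1).

A grammar is LL(1) if for each non-terminal N with multiple productions, the predict sets of those productions are pairwise disjoint, where PREDICT(N → α) = (FIRST(α) \ {ε}) ∪ (FOLLOW(N) if α ⇒* ε).

Relevant sets:
  FOLLOW(C') = { $ }

For C':
  PREDICT(C' → ';' P C') = { ';' }
  PREDICT(C' → ε) = { $ }
For P:
  PREDICT(P → num) = { 'num' }
  PREDICT(P → d) = { 'd' }
C has a single production, so nothing to check there.

All predict sets are disjoint. The grammar IS LL(1).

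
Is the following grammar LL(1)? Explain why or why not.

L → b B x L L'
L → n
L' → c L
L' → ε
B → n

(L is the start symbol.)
No. Predict set conflict for L': { 'c' }

Relevant sets:
  FOLLOW(L') = { $, 'c' }

For L:
  PREDICT(L → b B x L L') = { 'b' }
  PREDICT(L → n) = { 'n' }
For L':
  PREDICT(L' → c L) = { 'c' }
  PREDICT(L' → ε) = { $, 'c' }
B has a single production, so nothing to check there.

Conflict found: Predict set conflict for L': { 'c' }
The grammar is NOT LL(1).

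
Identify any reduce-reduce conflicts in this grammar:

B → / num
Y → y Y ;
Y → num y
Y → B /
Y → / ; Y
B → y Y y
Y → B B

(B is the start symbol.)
Augment with B' → B and build the canonical LR(0) collection (I0 = CLOSURE({[B' → . B]}), then GOTO on every symbol after a dot until no new states appear). It has 18 states:
  I0: { [B → . / num], [B → . y Y y], [B' → . B] }  — shift
  I1: { [B → / . num] }  — shift
  I2: { [B' → B .] }  — accept
  I3: { [B → . / num], [B → . y Y y], [B → y . Y y], [Y → . / ; Y], [Y → . B /], [Y → . B B], [Y → . num y], [Y → . y Y ;] }  — shift
  I4: { [B → / . num], [Y → / . ; Y] }  — shift
  I5: { [B → . / num], [B → . y Y y], [Y → B . /], [Y → B . B] }  — shift
  I6: { [B → y Y . y] }  — shift
  I7: { [Y → num . y] }  — shift
  I8: { [B → . / num], [B → . y Y y], [B → y . Y y], [Y → . / ; Y], [Y → . B /], [Y → . B B], [Y → . num y], [Y → . y Y ;], [Y → y . Y ;] }  — shift
  I9: { [B → y Y . y], [Y → y Y . ;] }  — shift
  I10: { [Y → y Y ; .] }  — reduce
  I11: { [B → y Y y .] }  — reduce
  I12: { [Y → num y .] }  — reduce
  I13: { [B → / . num], [Y → B / .] }  — shift, reduce
  I14: { [Y → B B .] }  — reduce
  I15: { [B → / num .] }  — reduce
  I16: { [B → . / num], [B → . y Y y], [Y → . / ; Y], [Y → . B /], [Y → . B B], [Y → . num y], [Y → . y Y ;], [Y → / ; . Y] }  — shift
  I17: { [Y → / ; Y .] }  — reduce

No state contains more than one complete item.

Answer: No reduce-reduce conflicts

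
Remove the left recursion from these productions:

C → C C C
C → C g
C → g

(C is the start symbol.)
C is directly left-recursive. The standard transformation for
  A → A α₁ | ... | A α_m | β₁ | ... | β_n
is
  A  → β₁ A' | ... | β_n A'
  A' → α₁ A' | ... | α_m A' | ε

C → g becomes C → g C'
C → C C C becomes C' → C C C'
C → C g becomes C' → g C'
Add C' → ε

Resulting grammar:
C → g C'
C' → C C C'
C' → g C'
C' → ε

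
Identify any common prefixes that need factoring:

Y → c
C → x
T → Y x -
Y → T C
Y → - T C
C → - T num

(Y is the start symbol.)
Left-factoring is needed when two productions for the same non-terminal
share a common prefix on the right-hand side.

Productions for Y:
  Y → c
  Y → T C
  Y → - T C
Productions for C:
  C → x
  C → - T num

No common prefixes found.

Answer: No, left-factoring is not needed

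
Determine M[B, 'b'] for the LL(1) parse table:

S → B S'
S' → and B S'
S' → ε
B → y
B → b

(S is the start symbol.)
B → b

To find M[B, 'b'], we find productions for B where 'b' is in the predict set (PREDICT(N → α) = (FIRST(α) \ {ε}) ∪ (FOLLOW(N) if α ⇒* ε)).

B → y: PREDICT = { 'y' }
B → b: PREDICT = { 'b' }
  'b' is in predict set, so this production goes in M[B, 'b']

M[B, 'b'] = B → b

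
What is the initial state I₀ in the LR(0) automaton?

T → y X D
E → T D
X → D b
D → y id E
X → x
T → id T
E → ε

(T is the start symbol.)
First, augment the grammar with T' → T
I₀ = CLOSURE({ [T' → . T] }):
  [T' → . T] has the dot before T: add [T → . y X D], [T → . id T]
No further items can be added.

I₀ = { [T → . id T], [T → . y X D], [T' → . T] }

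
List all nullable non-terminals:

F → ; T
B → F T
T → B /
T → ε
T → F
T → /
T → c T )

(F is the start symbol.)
{ 'T' }

A non-terminal is nullable if it can derive ε (the empty string): either it has an ε-production, or it has a production whose right-hand side consists entirely of nullable non-terminals.

ε-productions: T → ε
So T is immediately nullable.
No further non-terminal can be added: every production for the remaining non-terminals contains a terminal or a non-nullable non-terminal.
Nullable = { 'T' }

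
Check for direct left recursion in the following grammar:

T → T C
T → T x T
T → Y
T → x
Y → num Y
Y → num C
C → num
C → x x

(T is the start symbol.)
Yes, T is left-recursive

T → T C: LEFT RECURSIVE (starts with T)
T → T x T: LEFT RECURSIVE (starts with T)
T → Y: starts with Y
T → x: starts with x
Y → num Y: starts with num
Y → num C: starts with num
C → num: starts with num
C → x x: starts with x

The grammar has direct left recursion on: T.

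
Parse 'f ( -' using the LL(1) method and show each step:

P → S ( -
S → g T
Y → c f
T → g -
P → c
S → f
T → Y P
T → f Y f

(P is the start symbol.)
Stack is shown with the top on the left.

Stack    Input    Action
------------------------
P $      f ( - $  output P → S ( -
S ( - $  f ( - $  output S → f
f ( - $  f ( - $  match 'f'
( - $    ( - $    match '('
- $      - $      match '-'
$        $        accept

The string is accepted.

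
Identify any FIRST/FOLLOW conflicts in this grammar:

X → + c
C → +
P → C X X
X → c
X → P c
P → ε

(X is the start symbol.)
A FIRST/FOLLOW conflict occurs when a non-terminal N has a nullable alternative N → β (β ⇒* ε) and another alternative N → α with FIRST(α) ∩ FOLLOW(N) ≠ ∅: on such a lookahead the parser cannot decide between expanding α and letting N vanish via β.

Nullable non-terminals: P.
FIRST sets used below: FIRST(C) = { '+' }

P: nullable alternative(s) P → ε; FOLLOW(P) = { 'c' }
  P → C X X: FIRST \ {ε} = { '+' } — disjoint from FOLLOW(P)
  P → ε: FIRST \ {ε} = { } — this is the only nullable alternative, skip

C, X have no nullable alternative, so no FIRST/FOLLOW check is needed there.

No FIRST/FOLLOW conflicts found.

Answer: No FIRST/FOLLOW conflicts.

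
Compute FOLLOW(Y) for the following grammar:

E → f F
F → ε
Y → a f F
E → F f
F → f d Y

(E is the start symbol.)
In F → f d Y: Y is at the end, add FOLLOW(F)

The FOLLOW sets referred to above (computed the same way, to a fixed point):
  FOLLOW(F) = { $, 'f' }

Taking the union: FOLLOW(Y) = { $, 'f' }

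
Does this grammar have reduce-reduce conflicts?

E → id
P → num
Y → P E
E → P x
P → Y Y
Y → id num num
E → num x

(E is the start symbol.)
A reduce-reduce conflict occurs when an LR(0) state has two complete items [A → α .] and [B → β .] — both call for a reduction, and with no lookahead the parser cannot choose between them.

Augment with E' → E and build the canonical LR(0) collection (I0 = CLOSURE({[E' → . E]}), then GOTO on every symbol after a dot until no new states appear). It has 15 states:
  I0: { [E → . P x], [E → . id], [E → . num x], [E' → . E], [P → . Y Y], [P → . num], [Y → . P E], [Y → . id num num] }  — shift
  I1: { [E' → E .] }  — accept
  I2: { [E → . P x], [E → . id], [E → . num x], [E → P . x], [P → . Y Y], [P → . num], [Y → . P E], [Y → . id num num], [Y → P . E] }  — shift
  I3: { [P → . Y Y], [P → . num], [P → Y . Y], [Y → . P E], [Y → . id num num] }  — shift
  I4: { [E → id .], [Y → id . num num] }  — shift, reduce
  I5: { [E → num . x], [P → num .] }  — shift, reduce
  I6: { [E → num x .] }  — reduce
  I7: { [Y → id num . num] }  — shift
  I8: { [Y → id num num .] }  — reduce
  I9: { [E → . P x], [E → . id], [E → . num x], [P → . Y Y], [P → . num], [Y → . P E], [Y → . id num num], [Y → P . E] }  — shift
  I10: { [P → . Y Y], [P → . num], [P → Y . Y], [P → Y Y .], [Y → . P E], [Y → . id num num] }  — shift, reduce
  I11: { [Y → id . num num] }  — shift
  I12: { [P → num .] }  — reduce
  I13: { [Y → P E .] }  — reduce
  I14: { [E → P x .] }  — reduce

No state contains more than one complete item.

Answer: No reduce-reduce conflicts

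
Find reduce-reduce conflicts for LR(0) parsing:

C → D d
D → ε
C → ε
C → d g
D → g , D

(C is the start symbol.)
A reduce-reduce conflict occurs when an LR(0) state has two complete items [A → α .] and [B → β .] — both call for a reduction, and with no lookahead the parser cannot choose between them.

Augment with C' → C and build the canonical LR(0) collection (I0 = CLOSURE({[C' → . C]}), then GOTO on every symbol after a dot until no new states appear). It has 9 states:
  I0: { [C → . D d], [C → . d g], [C → .], [C' → . C], [D → . g , D], [D → .] }  — shift, 2 reduces
  I1: { [C' → C .] }  — accept
  I2: { [C → D . d] }  — shift
  I3: { [C → d . g] }  — shift
  I4: { [D → g . , D] }  — shift
  I5: { [D → . g , D], [D → .], [D → g , . D] }  — shift, reduce
  I6: { [D → g , D .] }  — reduce
  I7: { [C → d g .] }  — reduce
  I8: { [C → D d .] }  — reduce

I0 contains complete items [C → .], [D → .] — reduce-reduce conflict.

Answer: Yes — I0: [C → .] vs [D → .]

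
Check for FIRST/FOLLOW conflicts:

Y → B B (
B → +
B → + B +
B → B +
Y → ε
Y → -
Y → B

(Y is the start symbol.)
No FIRST/FOLLOW conflicts.

A FIRST/FOLLOW conflict occurs when a non-terminal N has a nullable alternative N → β (β ⇒* ε) and another alternative N → α with FIRST(α) ∩ FOLLOW(N) ≠ ∅: on such a lookahead the parser cannot decide between expanding α and letting N vanish via β.

Nullable non-terminals: Y.
FIRST sets used below: FIRST(B) = { '+' }

Y: nullable alternative(s) Y → ε; FOLLOW(Y) = { $ }
  Y → B B (: FIRST \ {ε} = { '+' } — disjoint from FOLLOW(Y)
  Y → ε: FIRST \ {ε} = { } — this is the only nullable alternative, skip
  Y → -: FIRST \ {ε} = { '-' } — disjoint from FOLLOW(Y)
  Y → B: FIRST \ {ε} = { '+' } — disjoint from FOLLOW(Y)

B has no nullable alternative, so no FIRST/FOLLOW check is needed there.

No FIRST/FOLLOW conflicts found.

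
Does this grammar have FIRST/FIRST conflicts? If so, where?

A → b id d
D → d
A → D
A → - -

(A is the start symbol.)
No FIRST/FIRST conflicts.

A FIRST/FIRST conflict occurs when two productions N → α and N → β for the same non-terminal have FIRST(α) ∩ FIRST(β) ≠ ∅ (with ε ∈ FIRST of a nullable right-hand side, so two nullable alternatives also conflict).

FIRST sets of the non-terminals at (or reachable through a nullable prefix from) the front of some alternative:
  FIRST(D) = { 'd' }

Productions for A:
  A → b id d: FIRST = { 'b' }
  A → D: FIRST = { 'd' }
  A → - -: FIRST = { '-' }
D has only one production, so no FIRST/FIRST conflict is possible there.

All alternatives of each non-terminal have pairwise disjoint FIRST sets.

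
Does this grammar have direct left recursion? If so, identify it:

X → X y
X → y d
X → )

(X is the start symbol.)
Direct left recursion occurs when N → N α for some non-terminal N (the right-hand side begins with the left-hand side itself).

X → X y: LEFT RECURSIVE (starts with X)
X → y d: starts with y
X → ): starts with ')'

The grammar has direct left recursion on: X.

Answer: Yes, X is left-recursive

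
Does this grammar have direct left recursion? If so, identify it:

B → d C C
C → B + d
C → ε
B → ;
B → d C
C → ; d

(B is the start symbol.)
Direct left recursion occurs when N → N α for some non-terminal N (the right-hand side begins with the left-hand side itself).

B → d C C: starts with d
C → B + d: starts with B
C → ε: starts with ε
B → ;: starts with ';'
B → d C: starts with d
C → ; d: starts with ';'

No direct left recursion found.

Answer: No direct left recursion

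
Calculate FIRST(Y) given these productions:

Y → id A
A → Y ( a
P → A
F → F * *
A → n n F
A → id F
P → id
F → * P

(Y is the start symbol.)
To compute FIRST(Y), examine every production with Y on the left-hand side, reading each right-hand side left to right until a non-nullable symbol is reached.

From Y → id A:
  - id is a terminal: add 'id' and stop

Collecting: FIRST(Y) = { 'id' }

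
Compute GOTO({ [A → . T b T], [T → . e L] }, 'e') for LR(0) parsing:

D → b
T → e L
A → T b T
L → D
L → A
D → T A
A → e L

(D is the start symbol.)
GOTO(I, 'e') = CLOSURE({ [A → αX.β] : [A → α.Xβ] ∈ I, X = 'e' })

Items with dot before 'e', with the dot advanced:
  [T → . e L] → [T → e . L]
Closure of the advanced items:
  [T → e . L] has the dot before L: add [L → . D], [L → . A]
  [L → . D] has the dot before D: add [D → . b], [D → . T A]
  [L → . A] has the dot before A: add [A → . T b T], [A → . e L]
  [D → . T A] has the dot before T: add [T → . e L]

GOTO = { [A → . T b T], [A → . e L], [D → . T A], [D → . b], [L → . A], [L → . D], [T → . e L], [T → e . L] }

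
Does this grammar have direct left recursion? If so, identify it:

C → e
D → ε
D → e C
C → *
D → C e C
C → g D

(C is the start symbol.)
Direct left recursion occurs when N → N α for some non-terminal N (the right-hand side begins with the left-hand side itself).

C → e: starts with e
D → ε: starts with ε
D → e C: starts with e
C → *: starts with '*'
D → C e C: starts with C
C → g D: starts with g

No direct left recursion found.

Answer: No direct left recursion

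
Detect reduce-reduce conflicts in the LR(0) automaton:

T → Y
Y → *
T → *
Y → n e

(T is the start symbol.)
Yes — I1: [T → * .] vs [Y → * .]

A reduce-reduce conflict occurs when an LR(0) state has two complete items [A → α .] and [B → β .] — both call for a reduction, and with no lookahead the parser cannot choose between them.

Augment with T' → T and build the canonical LR(0) collection (I0 = CLOSURE({[T' → . T]}), then GOTO on every symbol after a dot until no new states appear). It has 6 states:
  I0: { [T → . *], [T → . Y], [T' → . T], [Y → . *], [Y → . n e] }  — shift
  I1: { [T → * .], [Y → * .] }  — 2 reduces
  I2: { [T' → T .] }  — accept
  I3: { [T → Y .] }  — reduce
  I4: { [Y → n . e] }  — shift
  I5: { [Y → n e .] }  — reduce

I1 contains complete items [T → * .], [Y → * .] — reduce-reduce conflict.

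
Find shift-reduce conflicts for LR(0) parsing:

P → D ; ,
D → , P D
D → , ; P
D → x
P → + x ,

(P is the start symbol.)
No shift-reduce conflicts

A shift-reduce conflict occurs when an LR(0) state has both:
  - a complete (reduce) item [A → α .] (dot at the end), and
  - a shift item [B → β . c γ] (dot before a terminal).

Augment with P' → P and build the canonical LR(0) collection (I0 = CLOSURE({[P' → . P]}), then GOTO on every symbol after a dot until no new states appear). It has 14 states:
  I0: { [D → . , ; P], [D → . , P D], [D → . x], [P → . + x ,], [P → . D ; ,], [P' → . P] }  — shift
  I1: { [P → + . x ,] }  — shift
  I2: { [D → , . ; P], [D → , . P D], [D → . , ; P], [D → . , P D], [D → . x], [P → . + x ,], [P → . D ; ,] }  — shift
  I3: { [P → D . ; ,] }  — shift
  I4: { [P' → P .] }  — accept
  I5: { [D → x .] }  — reduce
  I6: { [P → D ; . ,] }  — shift
  I7: { [P → D ; , .] }  — reduce
  I8: { [D → , ; . P], [D → . , ; P], [D → . , P D], [D → . x], [P → . + x ,], [P → . D ; ,] }  — shift
  I9: { [D → , P . D], [D → . , ; P], [D → . , P D], [D → . x] }  — shift
  I10: { [D → , P D .] }  — reduce
  I11: { [D → , ; P .] }  — reduce
  I12: { [P → + x . ,] }  — shift
  I13: { [P → + x , .] }  — reduce

No state contains both a complete item and a shift item.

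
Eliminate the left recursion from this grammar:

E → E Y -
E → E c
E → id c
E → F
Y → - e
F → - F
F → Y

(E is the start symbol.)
E → id c E'
E → F E'
E' → Y - E'
E' → c E'
E' → ε
Y → - e
F → - F
F → Y

E is directly left-recursive. The standard transformation for
  A → A α₁ | ... | A α_m | β₁ | ... | β_n
is
  A  → β₁ A' | ... | β_n A'
  A' → α₁ A' | ... | α_m A' | ε

E → id c becomes E → id c E'
E → F becomes E → F E'
E → E Y - becomes E' → Y - E'
E → E c becomes E' → c E'
Add E' → ε

Productions for other non-terminals are unchanged:
  Y → - e
  F → - F
  F → Y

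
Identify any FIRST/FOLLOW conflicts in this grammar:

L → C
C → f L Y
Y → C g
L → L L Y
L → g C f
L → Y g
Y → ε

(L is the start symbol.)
Yes. Y → C g with FOLLOW(Y) on { 'f' }

A FIRST/FOLLOW conflict occurs when a non-terminal N has a nullable alternative N → β (β ⇒* ε) and another alternative N → α with FIRST(α) ∩ FOLLOW(N) ≠ ∅: on such a lookahead the parser cannot decide between expanding α and letting N vanish via β.

Nullable non-terminals: Y.
FIRST sets used below: FIRST(C) = { 'f' }

Y: nullable alternative(s) Y → ε; FOLLOW(Y) = { $, 'f', 'g' }
  Y → C g: FIRST \ {ε} = { 'f' } — overlaps FOLLOW(Y) on { 'f' }: CONFLICT
  Y → ε: FIRST \ {ε} = { } — this is the only nullable alternative, skip

C, L have no nullable alternative, so no FIRST/FOLLOW check is needed there.

So the grammar has 1 FIRST/FOLLOW conflict (marked CONFLICT above).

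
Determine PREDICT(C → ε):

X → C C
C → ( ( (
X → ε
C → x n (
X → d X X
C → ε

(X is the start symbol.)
{ $, '(', 'd', 'x' }

PREDICT(C → ε) = (FIRST(RHS) \ {ε}) ∪ (FOLLOW(C) if ε ∈ FIRST(RHS), i.e. RHS ⇒* ε)
The right-hand side is ε (FIRST(ε) = { ε }), so the predict set is FOLLOW(C) = { $, '(', 'd', 'x' }
PREDICT(C → ε) = { $, '(', 'd', 'x' }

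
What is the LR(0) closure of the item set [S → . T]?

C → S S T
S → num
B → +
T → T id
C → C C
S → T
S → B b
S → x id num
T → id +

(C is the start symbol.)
To compute CLOSURE, for each item [A → α.Bβ] where B is a non-terminal, add [B → .γ] for all productions B → γ; repeat for the newly added items until nothing changes.

Start with: [S → . T]
  [S → . T] has the dot before T: add [T → . T id], [T → . id +]
No further items can be added.

CLOSURE = { [S → . T], [T → . T id], [T → . id +] }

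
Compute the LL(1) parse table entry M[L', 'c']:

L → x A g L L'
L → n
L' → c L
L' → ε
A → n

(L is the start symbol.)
To find M[L', 'c'], we find productions for L' where 'c' is in the predict set (PREDICT(N → α) = (FIRST(α) \ {ε}) ∪ (FOLLOW(N) if α ⇒* ε)).

Relevant sets:
  FOLLOW(L') = { $, 'c' }

L' → c L: PREDICT = { 'c' }
  'c' is in predict set, so this production goes in M[L', 'c']
L' → ε: PREDICT = { $, 'c' }
  'c' is in predict set, so this production goes in M[L', 'c']

M[L', 'c'] = L' → c L, L' → ε  (a multiply-defined cell — the grammar is not LL(1))

Answer: L' → c L, L' → ε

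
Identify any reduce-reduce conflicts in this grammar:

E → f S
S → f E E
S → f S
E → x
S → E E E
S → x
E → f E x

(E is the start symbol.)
Yes — I7: [E → x .] vs [S → x .]; I9: [E → f S .] vs [S → f S .]; I11: [E → f E x .] vs [E → x .]

A reduce-reduce conflict occurs when an LR(0) state has two complete items [A → α .] and [B → β .] — both call for a reduction, and with no lookahead the parser cannot choose between them.

Augment with E' → E and build the canonical LR(0) collection (I0 = CLOSURE({[E' → . E]}), then GOTO on every symbol after a dot until no new states appear). It has 14 states:
  I0: { [E → . f E x], [E → . f S], [E → . x], [E' → . E] }  — shift
  I1: { [E' → E .] }  — accept
  I2: { [E → . f E x], [E → . f S], [E → . x], [E → f . E x], [E → f . S], [S → . E E E], [S → . f E E], [S → . f S], [S → . x] }  — shift
  I3: { [E → x .] }  — reduce
  I4: { [E → . f E x], [E → . f S], [E → . x], [E → f E . x], [S → E . E E] }  — shift
  I5: { [E → f S .] }  — reduce
  I6: { [E → . f E x], [E → . f S], [E → . x], [E → f . E x], [E → f . S], [S → . E E E], [S → . f E E], [S → . f S], [S → . x], [S → f . E E], [S → f . S] }  — shift
  I7: { [E → x .], [S → x .] }  — 2 reduces
  I8: { [E → . f E x], [E → . f S], [E → . x], [E → f E . x], [S → E . E E], [S → f E . E] }  — shift
  I9: { [E → f S .], [S → f S .] }  — 2 reduces
  I10: { [E → . f E x], [E → . f S], [E → . x], [S → E E . E], [S → f E E .] }  — shift, reduce
  I11: { [E → f E x .], [E → x .] }  — 2 reduces
  I12: { [S → E E E .] }  — reduce
  I13: { [E → . f E x], [E → . f S], [E → . x], [S → E E . E] }  — shift

I7 contains complete items [E → x .], [S → x .] — reduce-reduce conflict.
I9 contains complete items [E → f S .], [S → f S .] — reduce-reduce conflict.
I11 contains complete items [E → f E x .], [E → x .] — reduce-reduce conflict.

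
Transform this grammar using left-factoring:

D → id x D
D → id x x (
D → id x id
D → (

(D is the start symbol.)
D → id x D'
D' → D
D' → x (
D' → id
D → (

Left-factoring transforms A → αβ₁ | αβ₂ into A → αA' and A' → β₁ | β₂
(α is the longest common prefix among the alternatives). Repeat until
no nonterminal has two alternatives with a common prefix.

Round 1: D has alternatives sharing prefix 'id x'. Introduce D': D → id x D'
  Add: D' → D
  Add: D' → x (
  Add: D' → id

No remaining common prefixes — done.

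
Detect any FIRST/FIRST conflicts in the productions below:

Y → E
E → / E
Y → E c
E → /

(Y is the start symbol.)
Yes. Y → E / Y → E c on { '/' }; E → '/' E / E → '/' on { '/' }

FIRST sets of the non-terminals at (or reachable through a nullable prefix from) the front of some alternative:
  FIRST(E) = { '/' }

Productions for Y:
  Y → E: FIRST = { '/' }
  Y → E c: FIRST = { '/' }
Productions for E:
  E → / E: FIRST = { '/' }
  E → /: FIRST = { '/' }

Conflict for Y: Y → E and Y → E c
  Overlap: { '/' }
Conflict for E: E → / E and E → /
  Overlap: { '/' }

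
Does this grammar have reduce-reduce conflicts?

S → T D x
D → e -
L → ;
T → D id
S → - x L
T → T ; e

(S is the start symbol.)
No reduce-reduce conflicts

A reduce-reduce conflict occurs when an LR(0) state has two complete items [A → α .] and [B → β .] — both call for a reduction, and with no lookahead the parser cannot choose between them.

Augment with S' → S and build the canonical LR(0) collection (I0 = CLOSURE({[S' → . S]}), then GOTO on every symbol after a dot until no new states appear). It has 15 states:
  I0: { [D → . e -], [S → . - x L], [S → . T D x], [S' → . S], [T → . D id], [T → . T ; e] }  — shift
  I1: { [S → - . x L] }  — shift
  I2: { [T → D . id] }  — shift
  I3: { [S' → S .] }  — accept
  I4: { [D → . e -], [S → T . D x], [T → T . ; e] }  — shift
  I5: { [D → e . -] }  — shift
  I6: { [D → e - .] }  — reduce
  I7: { [T → T ; . e] }  — shift
  I8: { [S → T D . x] }  — shift
  I9: { [S → T D x .] }  — reduce
  I10: { [T → T ; e .] }  — reduce
  I11: { [T → D id .] }  — reduce
  I12: { [L → . ;], [S → - x . L] }  — shift
  I13: { [L → ; .] }  — reduce
  I14: { [S → - x L .] }  — reduce

No state contains more than one complete item.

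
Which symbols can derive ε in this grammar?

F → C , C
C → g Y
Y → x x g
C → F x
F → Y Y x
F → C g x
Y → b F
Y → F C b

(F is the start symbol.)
There are no ε-productions, so no non-terminal can derive ε.
No non-terminals are nullable.

Answer: None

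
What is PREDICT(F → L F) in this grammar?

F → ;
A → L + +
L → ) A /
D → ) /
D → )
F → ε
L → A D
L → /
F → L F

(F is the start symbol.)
{ ')', '/' }

PREDICT(F → L F) = (FIRST(RHS) \ {ε}) ∪ (FOLLOW(F) if ε ∈ FIRST(RHS), i.e. RHS ⇒* ε)
FIRST(L) = { ')', '/' }
FIRST(L F) = { ')', '/' }
ε ∉ FIRST(L F), so FOLLOW(F) is not added.
PREDICT(F → L F) = { ')', '/' }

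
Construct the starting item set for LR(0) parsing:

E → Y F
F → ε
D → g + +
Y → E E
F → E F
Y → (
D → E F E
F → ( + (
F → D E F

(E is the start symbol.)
{ [E → . Y F], [E' → . E], [Y → . (], [Y → . E E] }

First, augment the grammar with E' → E
I₀ = CLOSURE({ [E' → . E] }):
  [E' → . E] has the dot before E: add [E → . Y F]
  [E → . Y F] has the dot before Y: add [Y → . E E], [Y → . (]
No further items can be added.

I₀ = { [E → . Y F], [E' → . E], [Y → . (], [Y → . E E] }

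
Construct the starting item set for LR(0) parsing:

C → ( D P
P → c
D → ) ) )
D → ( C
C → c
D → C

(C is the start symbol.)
{ [C → . ( D P], [C → . c], [C' → . C] }

First, augment the grammar with C' → C
I₀ = CLOSURE({ [C' → . C] }):
  [C' → . C] has the dot before C: add [C → . ( D P], [C → . c]
No further items can be added.

I₀ = { [C → . ( D P], [C → . c], [C' → . C] }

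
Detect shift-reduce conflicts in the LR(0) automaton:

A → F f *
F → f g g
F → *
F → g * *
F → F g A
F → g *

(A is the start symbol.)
Yes — I6: [F → g * .] vs [F → g * . *]

Augment with A' → A and build the canonical LR(0) collection (I0 = CLOSURE({[A' → . A]}), then GOTO on every symbol after a dot until no new states appear). It has 14 states:
  I0: { [A → . F f *], [A' → . A], [F → . *], [F → . F g A], [F → . f g g], [F → . g * *], [F → . g *] }  — shift
  I1: { [F → * .] }  — reduce
  I2: { [A' → A .] }  — accept
  I3: { [A → F . f *], [F → F . g A] }  — shift
  I4: { [F → f . g g] }  — shift
  I5: { [F → g . * *], [F → g . *] }  — shift
  I6: { [F → g * . *], [F → g * .] }  — shift, reduce
  I7: { [F → g * * .] }  — reduce
  I8: { [F → f g . g] }  — shift
  I9: { [F → f g g .] }  — reduce
  I10: { [A → F f . *] }  — shift
  I11: { [A → . F f *], [F → . *], [F → . F g A], [F → . f g g], [F → . g * *], [F → . g *], [F → F g . A] }  — shift
  I12: { [F → F g A .] }  — reduce
  I13: { [A → F f * .] }  — reduce

I6 contains reduce item [F → g * .] and shift item [F → g * . *] — shift-reduce conflict.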